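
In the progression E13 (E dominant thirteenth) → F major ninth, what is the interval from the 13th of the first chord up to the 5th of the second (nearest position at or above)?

The 13th of E13 (E dominant thirteenth) is C#; the 5th of F major ninth is C.
C# up to C is 11 semitones, a half step narrower than a perfect octave, so the interval is diminished.

diminished octave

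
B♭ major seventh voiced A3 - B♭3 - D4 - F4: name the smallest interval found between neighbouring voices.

Adjacent intervals: A3→B♭3 = minor second; B♭3→D4 = major third; D4→F4 = minor third.
The smallest is A3 to B♭3, a minor second (1 semitone).

minor second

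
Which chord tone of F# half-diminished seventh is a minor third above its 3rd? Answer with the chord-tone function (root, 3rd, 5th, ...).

5th

Spelling the chord: F# A C E.
The 3rd is A. A minor third above A is C.
C is the chord's 5th.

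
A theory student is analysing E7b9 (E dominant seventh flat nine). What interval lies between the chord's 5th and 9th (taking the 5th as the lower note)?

E dominant seventh flat nine is spelled E G# B D F.
The 5th is B and the 9th is F.
5 letter names make it a fifth; at 6 semitones (a half step narrower than perfect) the quality is diminished.

diminished fifth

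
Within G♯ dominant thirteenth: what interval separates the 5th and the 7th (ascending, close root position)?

The chord tones of G♯13 (G♯ dominant thirteenth) are G♯ B♯ D♯ F♯ A♯ E♯.
5th = D♯; 7th = F♯.
3 letter names make it a third; at 3 semitones (a half step narrower than major) the quality is minor.

minor 3rd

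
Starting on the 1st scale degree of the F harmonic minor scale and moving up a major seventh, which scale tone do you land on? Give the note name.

E

The scale is F G Ab Bb C Db E.
The 1st scale degree is F; a major seventh above that is E — scale degree 7.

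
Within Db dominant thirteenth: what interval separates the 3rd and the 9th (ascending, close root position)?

minor 7th

The chord tones of Db13 (Db dominant thirteenth) are Db, F, Ab, Cb, Eb, Bb.
That puts F below Eb.
F up to Eb is 10 semitones, a half step narrower than a major seventh, so the interval is minor.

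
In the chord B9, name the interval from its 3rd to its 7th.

diminished 5th

B9 (B dominant ninth): B-D#-F#-A-C#.
3rd = D#; 7th = A.
5 letter names make it a fifth; at 6 semitones (a half step narrower than perfect) the quality is diminished.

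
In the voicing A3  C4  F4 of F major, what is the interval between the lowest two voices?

minor third

Those voices are A3 and C4.
3 letter names make it a third; at 3 semitones (a half step narrower than major) the quality is minor.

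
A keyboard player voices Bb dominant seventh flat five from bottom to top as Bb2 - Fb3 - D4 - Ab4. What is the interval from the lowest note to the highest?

The outer voices are Bb2 and Ab4.
Bb up to Ab is 22 semitones, a half step narrower than a major fourteenth, so the interval is minor.

minor 14th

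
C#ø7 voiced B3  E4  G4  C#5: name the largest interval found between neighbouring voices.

augmented fourth

Adjacent intervals: B3→E4 = perfect fourth; E4→G4 = minor third; G4→C#5 = augmented fourth.
The largest is G4 to C#5, an augmented fourth (6 semitones).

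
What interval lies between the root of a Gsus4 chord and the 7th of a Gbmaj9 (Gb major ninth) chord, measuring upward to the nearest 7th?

minor seventh

The root of Gsus4 is G; the 7th of Gbmaj9 (Gb major ninth) is F.
G up to F is 10 semitones, a half step narrower than a major seventh, so the interval is minor.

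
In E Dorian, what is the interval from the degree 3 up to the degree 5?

M3

The scale runs E F# G A B C# D.
The degree 3 is G and the 5th scale degree is B.
G up to B spans 3 letter names and 4 semitones — a major third.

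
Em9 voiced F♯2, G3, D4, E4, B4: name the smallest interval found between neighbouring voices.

Adjacent intervals: F♯2→G3 = minor ninth; G3→D4 = perfect fifth; D4→E4 = major second; E4→B4 = perfect fifth.
The smallest is D4 to E4, a major second (2 semitones).

major second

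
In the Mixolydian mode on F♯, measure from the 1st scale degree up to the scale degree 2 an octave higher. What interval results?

major 9th

The scale runs F♯ G♯ A♯ B C♯ D♯ E.
So we need the interval from F♯ up to G♯.
F♯ up to G♯ spans 9 letter names and 14 semitones — a major ninth.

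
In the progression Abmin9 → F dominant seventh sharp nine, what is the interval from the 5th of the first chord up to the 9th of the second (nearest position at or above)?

Abmin9 has Eb as its 5th, and F dominant seventh sharp nine has G# as its 9th.
From Eb to G#: 5 semitones over a third = augmented.

augmented third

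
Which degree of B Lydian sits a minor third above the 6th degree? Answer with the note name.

The scale is B C# D# E# F# G# A#.
The 6th degree is G#; a minor third above that is B — scale degree 1.

B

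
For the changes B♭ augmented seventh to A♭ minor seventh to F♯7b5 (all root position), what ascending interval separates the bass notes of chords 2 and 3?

augmented sixth

The roots are A♭ and F♯.
From A♭ to F♯: 10 semitones over a sixth = augmented.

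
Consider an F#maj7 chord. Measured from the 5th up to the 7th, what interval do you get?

M3

Spelling the chord: F#-A#-C#-E#.
The 5th is C# and the 7th is E#.
C# up to E# spans 3 letter names and 4 semitones — a major third.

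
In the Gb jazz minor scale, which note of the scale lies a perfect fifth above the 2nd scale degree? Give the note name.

The scale is Gb Ab Bbb Cb Db Eb F.
The 2nd scale degree is Ab; a perfect fifth above that is Eb — scale degree 6.

Eb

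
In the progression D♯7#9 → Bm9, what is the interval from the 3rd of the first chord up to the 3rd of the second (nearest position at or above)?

diminished sixth

The 3rd of D♯7#9 is F𝄪; the 3rd of Bm9 is D.
From F𝄪 to D: 7 semitones over a sixth = diminished.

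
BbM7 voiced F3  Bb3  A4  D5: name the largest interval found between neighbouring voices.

major 7th

Adjacent intervals: F3→Bb3 = perfect fourth; Bb3→A4 = major seventh; A4→D5 = perfect fourth.
The largest is Bb3 to A4, a major seventh (11 semitones).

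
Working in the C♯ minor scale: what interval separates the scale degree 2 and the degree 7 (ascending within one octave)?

minor sixth

Spelling the C♯ minor scale: C♯ D♯ E F♯ G♯ A B.
That puts D♯ below B.
D♯ up to B is 8 semitones, a half step narrower than a major sixth, so the interval is minor.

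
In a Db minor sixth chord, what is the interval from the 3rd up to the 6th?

Spelling the chord: Db-Fb-Ab-Bb.
The 3rd is Fb and the 6th is Bb.
From Fb to Bb: 6 semitones over a fourth = augmented.

augmented fourth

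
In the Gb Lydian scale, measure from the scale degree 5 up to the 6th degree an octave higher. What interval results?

Gb lydian: Gb Ab Bb C Db Eb F.
That puts Db below Eb.
Db up to Eb spans 9 letter names and 14 semitones — a major ninth.

M9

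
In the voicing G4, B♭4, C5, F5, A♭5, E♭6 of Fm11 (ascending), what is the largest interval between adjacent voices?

Adjacent intervals: G4→B♭4 = minor third; B♭4→C5 = major second; C5→F5 = perfect fourth; F5→A♭5 = minor third; A♭5→E♭6 = perfect fifth.
The largest is A♭5 to E♭6, a perfect fifth (7 semitones).

perfect fifth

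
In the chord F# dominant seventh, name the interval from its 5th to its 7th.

minor third

Spelling the chord: F# A# C# E.
So we need the interval from C# up to E.
From C# to E: 3 semitones over a third = minor.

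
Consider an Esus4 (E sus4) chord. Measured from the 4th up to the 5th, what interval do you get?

major 2nd

Esus4 is spelled E A B.
So we need the interval from A up to B.
From A to B is 2 semitones, exactly the major second.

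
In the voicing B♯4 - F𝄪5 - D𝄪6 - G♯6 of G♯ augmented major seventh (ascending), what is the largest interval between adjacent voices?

Adjacent intervals: B♯4→F𝄪5 = perfect fifth; F𝄪5→D𝄪6 = major sixth; D𝄪6→G♯6 = diminished fourth.
The largest is F𝄪5 to D𝄪6, a major sixth (9 semitones).

major 6th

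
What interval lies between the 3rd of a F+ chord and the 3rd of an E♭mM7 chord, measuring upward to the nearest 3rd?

diminished 7th

F+ has A as its 3rd, and E♭mM7 has G♭ as its 3rd.
From A to G♭: 9 semitones over a seventh = diminished.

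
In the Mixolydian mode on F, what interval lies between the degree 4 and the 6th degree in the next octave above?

The scale runs F G A Bb C D Eb.
Degree 4 = Bb; 6th degree (up an octave) = D.
From Bb to D is 16 semitones, exactly the major tenth.

major 10th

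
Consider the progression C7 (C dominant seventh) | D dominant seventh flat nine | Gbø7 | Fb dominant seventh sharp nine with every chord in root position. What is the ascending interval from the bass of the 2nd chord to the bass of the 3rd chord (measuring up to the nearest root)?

diminished fourth

The roots are D and Gb.
From D to Gb: 4 semitones over a fourth = diminished.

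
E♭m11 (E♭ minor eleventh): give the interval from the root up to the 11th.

Spelling the chord: E♭–G♭–B♭–D♭–F–A♭.
Root = E♭; 11th = A♭.
Counting 11 letters and 17 half steps from E♭ gives a perfect eleventh.

perfect eleventh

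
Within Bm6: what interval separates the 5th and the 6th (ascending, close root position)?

The chord tones of Bm6 (B minor sixth) are B, D, F#, G#.
5th = F#; 6th = G#.
F# up to G# spans 2 letter names and 2 semitones — a major second.

major 2nd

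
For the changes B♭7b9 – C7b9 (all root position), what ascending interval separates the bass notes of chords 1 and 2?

The roots are B♭ and C.
B♭ up to C spans 2 letter names and 2 semitones — a major second.

major second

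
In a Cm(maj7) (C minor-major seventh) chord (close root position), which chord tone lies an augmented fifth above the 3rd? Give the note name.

B

The chord tones of Cm(maj7) are C, Eb, G, B.
The 3rd is Eb. An augmented fifth above Eb is B.
B is the chord's 7th.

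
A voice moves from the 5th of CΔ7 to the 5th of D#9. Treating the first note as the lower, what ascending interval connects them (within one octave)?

augmented 2nd

CΔ7 has G as its 5th, and D#9 has A# as its 5th.
G up to A# is 3 semitones, a half step wider than a major second, so the interval is augmented.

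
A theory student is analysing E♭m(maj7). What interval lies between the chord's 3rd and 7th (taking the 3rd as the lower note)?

A5

E♭mM7 is spelled E♭–G♭–B♭–D.
3rd = G♭; 7th = D.
5 letter names make it a fifth; at 8 semitones (a half step wider than perfect) the quality is augmented.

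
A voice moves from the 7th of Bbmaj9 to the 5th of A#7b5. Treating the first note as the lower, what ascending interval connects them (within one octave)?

The 7th of Bbmaj9 is A; the 5th of A#7b5 is E.
A up to E spans 5 letter names and 7 semitones — a perfect fifth.

perfect fifth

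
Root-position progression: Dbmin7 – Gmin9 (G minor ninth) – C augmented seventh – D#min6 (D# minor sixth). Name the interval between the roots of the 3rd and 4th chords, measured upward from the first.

augmented second

The roots are C and D#.
From C to D#: 3 semitones over a second = augmented.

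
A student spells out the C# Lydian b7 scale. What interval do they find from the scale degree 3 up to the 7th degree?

C# lydian dominant: C# D# E# F## G# A# B.
Scale degree 3 = E#; degree 7 = B.
E# up to B is 6 semitones, a half step narrower than a perfect fifth, so the interval is diminished.

diminished fifth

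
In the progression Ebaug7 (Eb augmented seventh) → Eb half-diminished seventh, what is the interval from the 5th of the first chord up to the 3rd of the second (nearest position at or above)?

diminished 6th

The 5th of Ebaug7 (Eb augmented seventh) is B; the 3rd of Eb half-diminished seventh is Gb.
6 letter names make it a sixth; at 7 semitones (a whole step narrower than major) the quality is diminished.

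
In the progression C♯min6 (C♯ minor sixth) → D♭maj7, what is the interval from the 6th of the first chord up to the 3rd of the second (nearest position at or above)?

diminished 6th

C♯min6 (C♯ minor sixth) has A♯ as its 6th, and D♭maj7 has F as its 3rd.
6 letter names make it a sixth; at 7 semitones (a whole step narrower than major) the quality is diminished.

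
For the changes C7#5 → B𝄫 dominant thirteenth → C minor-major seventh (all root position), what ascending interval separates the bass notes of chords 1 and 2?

diminished 7th

The roots are C and B𝄫.
7 letter names make it a seventh; at 9 semitones (a whole step narrower than major) the quality is diminished.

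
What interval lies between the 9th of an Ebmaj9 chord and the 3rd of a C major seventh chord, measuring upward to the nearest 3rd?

The 9th of Ebmaj9 is F; the 3rd of C major seventh is E.
F up to E spans 7 letter names and 11 semitones — a major seventh.

major seventh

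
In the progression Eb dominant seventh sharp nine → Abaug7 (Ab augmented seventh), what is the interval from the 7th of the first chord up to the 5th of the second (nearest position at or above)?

The 7th of Eb dominant seventh sharp nine is Db; the 5th of Abaug7 (Ab augmented seventh) is E.
2 letter names make it a second; at 3 semitones (a half step wider than major) the quality is augmented.

augmented 2nd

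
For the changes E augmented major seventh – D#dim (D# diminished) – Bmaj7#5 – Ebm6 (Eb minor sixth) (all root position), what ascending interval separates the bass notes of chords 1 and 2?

major seventh

The roots are E and D#.
From E to D# is 11 semitones, exactly the major seventh.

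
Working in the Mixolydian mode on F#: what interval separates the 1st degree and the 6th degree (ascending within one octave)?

major 6th

F# mixolydian: F# G# A# B C# D# E.
That puts F# below D#.
F# up to D# spans 6 letter names and 9 semitones — a major sixth.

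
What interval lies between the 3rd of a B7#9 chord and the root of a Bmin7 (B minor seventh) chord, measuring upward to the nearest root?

minor sixth

The 3rd of B7#9 is D♯; the root of Bmin7 (B minor seventh) is B.
6 letter names make it a sixth; at 8 semitones (a half step narrower than major) the quality is minor.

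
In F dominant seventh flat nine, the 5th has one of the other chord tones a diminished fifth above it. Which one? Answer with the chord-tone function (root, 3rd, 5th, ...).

The chord tones of F7b9 are F–A–C–E♭–G♭.
The 5th is C. A diminished fifth above C is G♭.
G♭ is the chord's 9th.

9th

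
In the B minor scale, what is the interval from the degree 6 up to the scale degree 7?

B natural minor: B C# D E F# G A.
So we need the interval from G up to A.
G up to A spans 2 letter names and 2 semitones — a major second.

major second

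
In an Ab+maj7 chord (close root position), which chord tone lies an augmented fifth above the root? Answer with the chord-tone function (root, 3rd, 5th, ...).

5th

Ab augmented major seventh is spelled Ab–C–E–G.
The root is Ab. An augmented fifth above Ab is E.
E is the chord's 5th.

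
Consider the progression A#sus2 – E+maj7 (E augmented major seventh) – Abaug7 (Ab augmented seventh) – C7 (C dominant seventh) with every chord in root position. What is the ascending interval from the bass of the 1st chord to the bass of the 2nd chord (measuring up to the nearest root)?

The roots are A# and E.
A# up to E is 6 semitones, a half step narrower than a perfect fifth, so the interval is diminished.

diminished 5th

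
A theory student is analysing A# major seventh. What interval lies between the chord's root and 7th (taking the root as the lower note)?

Spelling the chord: A#–C##–E#–G##.
So we need the interval from A# up to G##.
Counting 7 letters and 11 half steps from A# gives a major seventh.

major 7th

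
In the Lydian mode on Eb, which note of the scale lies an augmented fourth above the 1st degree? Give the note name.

The scale is Eb F G A Bb C D.
The 1st degree is Eb; an augmented fourth above that is A — scale degree 4.

A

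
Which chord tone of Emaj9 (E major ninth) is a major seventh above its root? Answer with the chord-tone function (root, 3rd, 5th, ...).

E major ninth is spelled E–G#–B–D#–F#.
The root is E. A major seventh above E is D#.
D# is the chord's 7th.

7th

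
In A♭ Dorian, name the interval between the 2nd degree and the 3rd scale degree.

The scale runs A♭ B♭ C♭ D♭ E♭ F G♭.
So we need the interval from B♭ up to C♭.
From B♭ to C♭: 1 semitone over a second = minor.

minor second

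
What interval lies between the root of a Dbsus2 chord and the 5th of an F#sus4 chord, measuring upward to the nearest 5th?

The root of Dbsus2 is Db; the 5th of F#sus4 is C#.
Db up to C# is 12 semitones, a half step wider than a major seventh, so the interval is augmented.

augmented seventh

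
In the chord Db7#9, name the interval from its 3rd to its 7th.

Db7#9 (Db dominant seventh sharp nine) is spelled Db, F, Ab, Cb, E.
So we need the interval from F up to Cb.
F up to Cb is 6 semitones, a half step narrower than a perfect fifth, so the interval is diminished.

diminished fifth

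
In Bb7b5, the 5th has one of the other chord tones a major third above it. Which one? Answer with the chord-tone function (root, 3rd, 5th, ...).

Bb7b5: Bb-D-Fb-Ab.
The 5th is Fb. A major third above Fb is Ab.
Ab is the chord's 7th.

7th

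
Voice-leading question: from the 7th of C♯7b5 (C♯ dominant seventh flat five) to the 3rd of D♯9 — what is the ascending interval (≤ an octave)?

C♯7b5 (C♯ dominant seventh flat five) has B as its 7th, and D♯9 has F𝄪 as its 3rd.
B up to F𝄪 is 8 semitones, a half step wider than a perfect fifth, so the interval is augmented.

augmented fifth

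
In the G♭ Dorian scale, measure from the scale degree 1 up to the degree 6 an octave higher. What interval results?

major thirteenth

The scale runs G♭ A♭ B𝄫 C♭ D♭ E♭ F♭.
Scale degree 1 = G♭; degree 6 (up an octave) = E♭.
From G♭ to E♭ is 21 semitones, exactly the major thirteenth.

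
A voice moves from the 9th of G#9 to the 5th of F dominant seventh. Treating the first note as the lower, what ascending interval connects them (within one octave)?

The 9th of G#9 is A#; the 5th of F dominant seventh is C.
3 letter names make it a third; at 2 semitones (a whole step narrower than major) the quality is diminished.

diminished third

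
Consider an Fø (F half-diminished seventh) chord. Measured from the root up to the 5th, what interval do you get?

diminished fifth

Fø7 is spelled F, Ab, Cb, Eb.
So we need the interval from F up to Cb.
F up to Cb is 6 semitones, a half step narrower than a perfect fifth, so the interval is diminished.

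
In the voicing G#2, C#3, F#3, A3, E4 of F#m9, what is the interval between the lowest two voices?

Those voices are G#2 and C#3.
From G# to C# is 5 semitones, exactly the perfect fourth.

perfect 4th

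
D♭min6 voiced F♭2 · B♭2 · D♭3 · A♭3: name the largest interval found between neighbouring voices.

Adjacent intervals: F♭2→B♭2 = augmented fourth; B♭2→D♭3 = minor third; D♭3→A♭3 = perfect fifth.
The largest is D♭3 to A♭3, a perfect fifth (7 semitones).

perfect 5th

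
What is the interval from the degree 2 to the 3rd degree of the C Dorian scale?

Spelling the C Dorian scale: C D Eb F G A Bb.
So we need the interval from D up to Eb.
2 letter names make it a second; at 1 semitone (a half step narrower than major) the quality is minor.

minor 2nd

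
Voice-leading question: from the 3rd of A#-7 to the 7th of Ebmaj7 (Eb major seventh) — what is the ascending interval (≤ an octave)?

minor second

The 3rd of A#-7 is C#; the 7th of Ebmaj7 (Eb major seventh) is D.
C# up to D is 1 semitone, a half step narrower than a major second, so the interval is minor.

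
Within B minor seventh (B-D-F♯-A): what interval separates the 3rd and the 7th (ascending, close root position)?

That puts D below A.
Counting 5 letters and 7 half steps from D gives a perfect fifth.

P5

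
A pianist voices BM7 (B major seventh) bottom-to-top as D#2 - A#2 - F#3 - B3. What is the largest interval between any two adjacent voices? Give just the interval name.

Adjacent intervals: D#2→A#2 = perfect fifth; A#2→F#3 = minor sixth; F#3→B3 = perfect fourth.
The largest is A#2 to F#3, a minor sixth (8 semitones).

minor sixth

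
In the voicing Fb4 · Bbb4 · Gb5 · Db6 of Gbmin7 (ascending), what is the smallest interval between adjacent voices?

Adjacent intervals: Fb4→Bbb4 = perfect fourth; Bbb4→Gb5 = major sixth; Gb5→Db6 = perfect fifth.
The smallest is Fb4 to Bbb4, a perfect fourth (5 semitones).

perfect fourth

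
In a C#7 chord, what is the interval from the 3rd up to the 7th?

Spelling the chord: C#–E#–G#–B.
3rd = E#; 7th = B.
E# up to B is 6 semitones, a half step narrower than a perfect fifth, so the interval is diminished.

diminished fifth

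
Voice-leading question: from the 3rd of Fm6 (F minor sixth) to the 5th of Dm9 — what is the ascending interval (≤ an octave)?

Fm6 (F minor sixth) has Ab as its 3rd, and Dm9 has A as its 5th.
1 letter names make it a unison; at 1 semitone (a half step wider than perfect) the quality is augmented.

augmented 1st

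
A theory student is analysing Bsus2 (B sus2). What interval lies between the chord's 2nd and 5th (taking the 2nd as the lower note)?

perfect fourth

Spelling the chord: B, C#, F#.
2nd = C#; 5th = F#.
C# up to F# spans 4 letter names and 5 semitones — a perfect fourth.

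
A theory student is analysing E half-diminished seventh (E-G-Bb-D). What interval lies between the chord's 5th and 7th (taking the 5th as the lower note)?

That puts Bb below D.
From Bb to D is 4 semitones, exactly the major third.

M3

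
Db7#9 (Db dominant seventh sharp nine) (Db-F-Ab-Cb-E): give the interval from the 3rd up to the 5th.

minor third

So we need the interval from F up to Ab.
From F to Ab: 3 semitones over a third = minor.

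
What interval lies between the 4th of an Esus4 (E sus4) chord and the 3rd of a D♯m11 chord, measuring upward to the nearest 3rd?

Esus4 (E sus4) has A as its 4th, and D♯m11 has F♯ as its 3rd.
A up to F♯ spans 6 letter names and 9 semitones — a major sixth.

major sixth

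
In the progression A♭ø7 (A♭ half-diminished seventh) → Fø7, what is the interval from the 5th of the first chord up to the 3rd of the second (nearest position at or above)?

A♭ø7 (A♭ half-diminished seventh) has E𝄫 as its 5th, and Fø7 has A♭ as its 3rd.
4 letter names make it a fourth; at 6 semitones (a half step wider than perfect) the quality is augmented.

augmented fourth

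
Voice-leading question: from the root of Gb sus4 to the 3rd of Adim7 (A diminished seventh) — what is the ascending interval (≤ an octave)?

augmented 4th

Gb sus4 has Gb as its root, and Adim7 (A diminished seventh) has C as its 3rd.
4 letter names make it a fourth; at 6 semitones (a half step wider than perfect) the quality is augmented.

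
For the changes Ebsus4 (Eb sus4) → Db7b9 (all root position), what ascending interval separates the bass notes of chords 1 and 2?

The roots are Eb and Db.
From Eb to Db: 10 semitones over a seventh = minor.

m7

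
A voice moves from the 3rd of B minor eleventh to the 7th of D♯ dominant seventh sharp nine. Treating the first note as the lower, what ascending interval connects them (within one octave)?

major seventh

The 3rd of B minor eleventh is D; the 7th of D♯ dominant seventh sharp nine is C♯.
D up to C♯ spans 7 letter names and 11 semitones — a major seventh.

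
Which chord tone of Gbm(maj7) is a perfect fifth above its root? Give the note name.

The chord tones of Gb minor-major seventh are Gb-Bbb-Db-F.
The root is Gb. A perfect fifth above Gb is Db.
Db is the chord's 5th.

Db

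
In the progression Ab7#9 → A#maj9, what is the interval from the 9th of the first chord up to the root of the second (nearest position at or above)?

major 7th

The 9th of Ab7#9 is B; the root of A#maj9 is A#.
B up to A# spans 7 letter names and 11 semitones — a major seventh.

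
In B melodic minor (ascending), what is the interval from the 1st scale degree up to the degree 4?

perfect fourth

B melodic minor: B C# D E F# G# A#.
The 1st scale degree is B and the scale degree 4 is E.
Counting 4 letters and 5 half steps from B gives a perfect fourth.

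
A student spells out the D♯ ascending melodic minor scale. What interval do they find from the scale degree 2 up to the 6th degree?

The scale runs D♯ E♯ F♯ G♯ A♯ B♯ C𝄪.
So we need the interval from E♯ up to B♯.
Counting 5 letters and 7 half steps from E♯ gives a perfect fifth.

perfect fifth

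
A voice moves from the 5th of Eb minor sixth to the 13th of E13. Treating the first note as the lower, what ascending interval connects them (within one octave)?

A2

Eb minor sixth has Bb as its 5th, and E13 has C# as its 13th.
2 letter names make it a second; at 3 semitones (a half step wider than major) the quality is augmented.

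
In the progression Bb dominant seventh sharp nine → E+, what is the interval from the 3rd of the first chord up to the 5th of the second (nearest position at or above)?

Bb dominant seventh sharp nine has D as its 3rd, and E+ has B# as its 5th.
From D to B#: 10 semitones over a sixth = augmented.

augmented sixth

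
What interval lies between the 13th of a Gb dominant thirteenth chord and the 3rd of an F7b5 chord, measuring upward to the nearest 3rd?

Gb dominant thirteenth has Eb as its 13th, and F7b5 has A as its 3rd.
From Eb to A: 6 semitones over a fourth = augmented.

augmented fourth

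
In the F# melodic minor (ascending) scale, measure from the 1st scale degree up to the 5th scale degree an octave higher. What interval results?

perfect twelfth

F# melodic minor: F# G# A B C# D# E#.
So we need the interval from F# up to C#.
From F# to C# is 19 semitones, exactly the perfect twelfth.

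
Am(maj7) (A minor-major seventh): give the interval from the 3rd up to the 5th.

Am(maj7): A–C–E–G#.
So we need the interval from C up to E.
Counting 3 letters and 4 half steps from C gives a major third.

major third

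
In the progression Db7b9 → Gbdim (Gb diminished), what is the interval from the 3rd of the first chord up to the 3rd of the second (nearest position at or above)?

d4

The 3rd of Db7b9 is F; the 3rd of Gbdim (Gb diminished) is Bbb.
4 letter names make it a fourth; at 4 semitones (a half step narrower than perfect) the quality is diminished.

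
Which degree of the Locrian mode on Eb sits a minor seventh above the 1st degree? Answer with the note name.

Db

The scale is Eb Fb Gb Ab Bbb Cb Db.
The 1st degree is Eb; a minor seventh above that is Db — scale degree 7.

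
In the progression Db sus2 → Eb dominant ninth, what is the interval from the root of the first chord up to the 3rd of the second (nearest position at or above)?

augmented fourth

Db sus2 has Db as its root, and Eb dominant ninth has G as its 3rd.
4 letter names make it a fourth; at 6 semitones (a half step wider than perfect) the quality is augmented.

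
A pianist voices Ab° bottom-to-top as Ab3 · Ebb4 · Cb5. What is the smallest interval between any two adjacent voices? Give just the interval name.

d5

Adjacent intervals: Ab3→Ebb4 = diminished fifth; Ebb4→Cb5 = major sixth.
The smallest is Ab3 to Ebb4, a diminished fifth (6 semitones).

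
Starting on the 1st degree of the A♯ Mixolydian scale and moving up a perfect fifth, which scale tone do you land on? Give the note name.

The scale is A♯ B♯ C𝄪 D♯ E♯ F𝄪 G♯.
The 1st degree is A♯; a perfect fifth above that is E♯ — scale degree 5.

E#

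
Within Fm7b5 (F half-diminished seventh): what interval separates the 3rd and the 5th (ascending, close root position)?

m3

Fø is spelled F, Ab, Cb, Eb.
That puts Ab below Cb.
From Ab to Cb: 3 semitones over a third = minor.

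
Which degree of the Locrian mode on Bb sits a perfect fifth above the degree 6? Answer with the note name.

The scale is Bb Cb Db Eb Fb Gb Ab.
The degree 6 is Gb; a perfect fifth above that is Db — scale degree 3.

Db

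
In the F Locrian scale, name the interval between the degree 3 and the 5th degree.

The scale runs F Gb Ab Bb Cb Db Eb.
Degree 3 = Ab; degree 5 = Cb.
3 letter names make it a third; at 3 semitones (a half step narrower than major) the quality is minor.

minor third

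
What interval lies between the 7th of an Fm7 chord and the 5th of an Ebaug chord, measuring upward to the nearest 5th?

Fm7 has Eb as its 7th, and Ebaug has B as its 5th.
From Eb to B: 8 semitones over a fifth = augmented.

augmented fifth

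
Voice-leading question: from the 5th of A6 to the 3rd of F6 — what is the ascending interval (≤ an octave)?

A6 has E as its 5th, and F6 has A as its 3rd.
E up to A spans 4 letter names and 5 semitones — a perfect fourth.

perfect fourth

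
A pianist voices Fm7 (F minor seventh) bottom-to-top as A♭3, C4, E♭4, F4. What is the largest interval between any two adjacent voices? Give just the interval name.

major third

Adjacent intervals: A♭3→C4 = major third; C4→E♭4 = minor third; E♭4→F4 = major second.
The largest is A♭3 to C4, a major third (4 semitones).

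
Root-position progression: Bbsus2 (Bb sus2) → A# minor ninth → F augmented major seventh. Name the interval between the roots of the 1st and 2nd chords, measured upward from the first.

The roots are Bb and A#.
Bb up to A# is 12 semitones, a half step wider than a major seventh, so the interval is augmented.

augmented seventh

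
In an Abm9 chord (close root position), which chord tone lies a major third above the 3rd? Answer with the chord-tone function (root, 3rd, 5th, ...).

5th

Spelling the chord: Ab, Cb, Eb, Gb, Bb.
The 3rd is Cb. A major third above Cb is Eb.
Eb is the chord's 5th.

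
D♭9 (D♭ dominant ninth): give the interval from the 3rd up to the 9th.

D♭9: D♭, F, A♭, C♭, E♭.
That puts F below E♭.
From F to E♭: 10 semitones over a seventh = minor.

minor 7th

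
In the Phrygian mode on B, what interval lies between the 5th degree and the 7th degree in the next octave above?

The scale runs B C D E F♯ G A.
So we need the interval from F♯ up to A.
From F♯ to A: 15 semitones over a tenth = minor.

minor 10th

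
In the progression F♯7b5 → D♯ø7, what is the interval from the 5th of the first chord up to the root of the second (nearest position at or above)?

A2

The 5th of F♯7b5 is C; the root of D♯ø7 is D♯.
From C to D♯: 3 semitones over a second = augmented.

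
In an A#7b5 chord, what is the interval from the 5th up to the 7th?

M3

The chord tones of A#7b5 (A# dominant seventh flat five) are A#-C##-E-G#.
So we need the interval from E up to G#.
From E to G# is 4 semitones, exactly the major third.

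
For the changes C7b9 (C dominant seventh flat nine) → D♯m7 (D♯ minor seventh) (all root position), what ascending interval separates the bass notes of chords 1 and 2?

The roots are C and D♯.
From C to D♯: 3 semitones over a second = augmented.

A2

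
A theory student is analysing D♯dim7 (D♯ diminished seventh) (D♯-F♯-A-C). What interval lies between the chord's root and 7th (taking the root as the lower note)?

The root is D♯ and the 7th is C.
From D♯ to C: 9 semitones over a seventh = diminished.

d7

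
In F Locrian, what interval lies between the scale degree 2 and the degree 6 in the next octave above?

perfect twelfth

Spelling F Locrian: F G♭ A♭ B♭ C♭ D♭ E♭.
So we need the interval from G♭ up to D♭.
Counting 12 letters and 19 half steps from G♭ gives a perfect twelfth.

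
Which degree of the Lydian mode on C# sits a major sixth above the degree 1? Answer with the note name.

The scale is C# D# E# F## G# A# B#.
The degree 1 is C#; a major sixth above that is A# — scale degree 6.

A#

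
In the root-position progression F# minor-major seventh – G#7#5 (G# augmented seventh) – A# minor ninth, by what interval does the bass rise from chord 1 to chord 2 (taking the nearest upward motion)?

major second

The roots are F# and G#.
F# up to G# spans 2 letter names and 2 semitones — a major second.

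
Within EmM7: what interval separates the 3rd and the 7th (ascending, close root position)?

EmM7 is spelled E, G, B, D♯.
That puts G below D♯.
From G to D♯: 8 semitones over a fifth = augmented.

augmented fifth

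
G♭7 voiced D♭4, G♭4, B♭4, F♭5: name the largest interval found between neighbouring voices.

d5

Adjacent intervals: D♭4→G♭4 = perfect fourth; G♭4→B♭4 = major third; B♭4→F♭5 = diminished fifth.
The largest is B♭4 to F♭5, a diminished fifth (6 semitones).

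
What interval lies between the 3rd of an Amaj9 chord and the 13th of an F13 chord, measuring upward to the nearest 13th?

Amaj9 has C# as its 3rd, and F13 has D as its 13th.
2 letter names make it a second; at 1 semitone (a half step narrower than major) the quality is minor.

minor 2nd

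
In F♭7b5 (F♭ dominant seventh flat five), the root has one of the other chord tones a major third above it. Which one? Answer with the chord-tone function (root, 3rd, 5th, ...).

F♭7b5 (F♭ dominant seventh flat five): F♭ A♭ C𝄫 E𝄫.
The root is F♭. A major third above F♭ is A♭.
A♭ is the chord's 3rd.

3rd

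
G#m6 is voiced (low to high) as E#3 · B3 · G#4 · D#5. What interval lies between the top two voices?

perfect fifth

Those voices are G#4 and D#5.
Counting 5 letters and 7 half steps from G# gives a perfect fifth.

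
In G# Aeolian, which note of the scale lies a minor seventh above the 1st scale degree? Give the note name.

The scale is G# A# B C# D# E F#.
The 1st scale degree is G#; a minor seventh above that is F# — scale degree 7.

F#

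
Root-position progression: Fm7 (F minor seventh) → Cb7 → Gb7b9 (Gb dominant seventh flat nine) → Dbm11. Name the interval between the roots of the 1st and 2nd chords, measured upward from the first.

diminished 5th

The roots are F and Cb.
5 letter names make it a fifth; at 6 semitones (a half step narrower than perfect) the quality is diminished.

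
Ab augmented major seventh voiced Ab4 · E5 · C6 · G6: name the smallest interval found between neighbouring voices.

Adjacent intervals: Ab4→E5 = augmented fifth; E5→C6 = minor sixth; C6→G6 = perfect fifth.
The smallest is C6 to G6, a perfect fifth (7 semitones).

perfect 5th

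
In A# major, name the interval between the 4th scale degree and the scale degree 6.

The scale runs A# B# C## D# E# F## G##.
So we need the interval from D# up to F##.
Counting 3 letters and 4 half steps from D# gives a major third.

major 3rd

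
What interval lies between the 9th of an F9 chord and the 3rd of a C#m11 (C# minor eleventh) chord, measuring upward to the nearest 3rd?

F9 has G as its 9th, and C#m11 (C# minor eleventh) has E as its 3rd.
G up to E spans 6 letter names and 9 semitones — a major sixth.

major sixth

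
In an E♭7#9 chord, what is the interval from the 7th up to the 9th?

E♭7#9 (E♭ dominant seventh sharp nine) is spelled E♭–G–B♭–D♭–F♯.
7th = D♭; 9th = F♯.
From D♭ to F♯: 5 semitones over a third = augmented.

A3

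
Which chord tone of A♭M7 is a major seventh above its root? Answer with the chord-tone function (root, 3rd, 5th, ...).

7th

A♭ major seventh is spelled A♭-C-E♭-G.
The root is A♭. A major seventh above A♭ is G.
G is the chord's 7th.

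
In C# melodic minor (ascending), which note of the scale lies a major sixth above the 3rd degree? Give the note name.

C#

The scale is C# D# E F# G# A# B#.
The 3rd degree is E; a major sixth above that is C# — scale degree 1.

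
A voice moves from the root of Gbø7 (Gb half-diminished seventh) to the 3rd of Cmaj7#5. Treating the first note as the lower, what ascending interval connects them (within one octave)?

The root of Gbø7 (Gb half-diminished seventh) is Gb; the 3rd of Cmaj7#5 is E.
Gb up to E is 10 semitones, a half step wider than a major sixth, so the interval is augmented.

augmented 6th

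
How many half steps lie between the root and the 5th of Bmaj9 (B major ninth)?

7

Bmaj9 (B major ninth) is spelled B D# F# A# C#.
B to F# is a perfect fifth: 7 semitones.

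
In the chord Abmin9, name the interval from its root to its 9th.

Spelling the chord: Ab-Cb-Eb-Gb-Bb.
The root is Ab and the 9th is Bb.
Counting 9 letters and 14 half steps from Ab gives a major ninth.

M9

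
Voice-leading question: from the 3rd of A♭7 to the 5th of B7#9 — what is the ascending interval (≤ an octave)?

A♭7 has C as its 3rd, and B7#9 has F♯ as its 5th.
4 letter names make it a fourth; at 6 semitones (a half step wider than perfect) the quality is augmented.

augmented fourth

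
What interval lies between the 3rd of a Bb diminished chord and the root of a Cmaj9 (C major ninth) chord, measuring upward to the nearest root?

major seventh

The 3rd of Bb diminished is Db; the root of Cmaj9 (C major ninth) is C.
Counting 7 letters and 11 half steps from Db gives a major seventh.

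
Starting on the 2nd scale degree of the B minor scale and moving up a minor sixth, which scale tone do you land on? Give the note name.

A

The scale is B C# D E F# G A.
The 2nd scale degree is C#; a minor sixth above that is A — scale degree 7.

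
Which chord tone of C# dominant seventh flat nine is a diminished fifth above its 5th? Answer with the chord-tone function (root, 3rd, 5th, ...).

9th

C#7b9 is spelled C#-E#-G#-B-D.
The 5th is G#. A diminished fifth above G# is D.
D is the chord's 9th.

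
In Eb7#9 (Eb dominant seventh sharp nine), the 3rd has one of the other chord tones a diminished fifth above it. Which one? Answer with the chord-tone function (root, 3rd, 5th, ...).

7th

The chord tones of Eb dominant seventh sharp nine are Eb G Bb Db F#.
The 3rd is G. A diminished fifth above G is Db.
Db is the chord's 7th.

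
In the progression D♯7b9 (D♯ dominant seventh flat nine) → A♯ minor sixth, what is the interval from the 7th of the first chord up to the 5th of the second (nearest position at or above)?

major third

The 7th of D♯7b9 (D♯ dominant seventh flat nine) is C♯; the 5th of A♯ minor sixth is E♯.
From C♯ to E♯ is 4 semitones, exactly the major third.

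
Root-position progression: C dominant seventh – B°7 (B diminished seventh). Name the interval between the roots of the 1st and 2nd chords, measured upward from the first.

The roots are C and B.
From C to B is 11 semitones, exactly the major seventh.

major 7th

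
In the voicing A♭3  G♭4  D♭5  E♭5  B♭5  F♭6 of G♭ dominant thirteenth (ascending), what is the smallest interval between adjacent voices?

M2

Adjacent intervals: A♭3→G♭4 = minor seventh; G♭4→D♭5 = perfect fifth; D♭5→E♭5 = major second; E♭5→B♭5 = perfect fifth; B♭5→F♭6 = diminished fifth.
The smallest is D♭5 to E♭5, a major second (2 semitones).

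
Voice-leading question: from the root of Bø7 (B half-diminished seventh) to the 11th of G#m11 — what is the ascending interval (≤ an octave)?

major second

The root of Bø7 (B half-diminished seventh) is B; the 11th of G#m11 is C#.
B up to C# spans 2 letter names and 2 semitones — a major second.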